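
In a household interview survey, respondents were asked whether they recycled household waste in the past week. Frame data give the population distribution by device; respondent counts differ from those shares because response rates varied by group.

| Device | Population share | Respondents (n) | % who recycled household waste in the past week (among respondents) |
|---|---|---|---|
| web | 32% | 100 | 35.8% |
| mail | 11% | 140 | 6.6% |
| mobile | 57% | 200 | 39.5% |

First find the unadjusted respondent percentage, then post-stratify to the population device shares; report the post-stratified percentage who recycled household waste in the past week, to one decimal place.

Naive respondent-only estimate (weights = respondent counts):
  (100/440)×35.8 + (140/440)×6.6 + (200/440)×39.5 = 28.1909%
Post-stratified estimate weights by population shares:
  0.32×35.8 + 0.11×6.6 + 0.57×39.5 = 34.697%

34.7%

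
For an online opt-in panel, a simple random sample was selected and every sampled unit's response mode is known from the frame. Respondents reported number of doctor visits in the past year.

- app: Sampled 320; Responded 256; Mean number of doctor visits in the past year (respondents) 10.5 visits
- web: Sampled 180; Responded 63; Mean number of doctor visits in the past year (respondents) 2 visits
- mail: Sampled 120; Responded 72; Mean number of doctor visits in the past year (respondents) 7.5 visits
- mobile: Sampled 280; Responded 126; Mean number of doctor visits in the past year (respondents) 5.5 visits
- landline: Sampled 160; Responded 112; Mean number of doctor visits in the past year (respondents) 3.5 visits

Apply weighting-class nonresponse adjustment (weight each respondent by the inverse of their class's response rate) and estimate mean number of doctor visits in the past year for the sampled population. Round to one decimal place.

6.3

Class response rates: app 256/320 = 80%, web 63/180 = 35%, mail 72/120 = 60%, mobile 126/280 = 45%, landline 112/160 = 70%.
Each respondent's weight = sampled/responded in their class; summing within a class gives n_sampled, so:
  app: 320 × 10.5 = 3360
  web: 180 × 2 = 360
  mail: 120 × 7.5 = 900
  mobile: 280 × 5.5 = 1540
  landline: 160 × 3.5 = 560
Adjusted estimate = 6720 / 1,060 = 6.33962 → 6.3.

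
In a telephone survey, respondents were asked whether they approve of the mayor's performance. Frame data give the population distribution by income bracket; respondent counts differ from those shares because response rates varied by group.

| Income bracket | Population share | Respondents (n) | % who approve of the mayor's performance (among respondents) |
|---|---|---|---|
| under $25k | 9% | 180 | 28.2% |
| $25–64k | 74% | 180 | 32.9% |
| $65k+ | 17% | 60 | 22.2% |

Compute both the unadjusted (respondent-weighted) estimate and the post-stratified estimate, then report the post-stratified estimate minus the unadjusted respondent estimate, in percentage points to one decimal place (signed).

+1.3 percentage points

Naive respondent-only estimate (weights = respondent counts):
  (180/420)×28.2 + (180/420)×32.9 + (60/420)×22.2 = 29.3571%
Post-stratified estimate weights by population shares:
  0.09×28.2 + 0.74×32.9 + 0.17×22.2 = 30.658%
Difference = 30.658 − 29.3571 = 1.3009 pp.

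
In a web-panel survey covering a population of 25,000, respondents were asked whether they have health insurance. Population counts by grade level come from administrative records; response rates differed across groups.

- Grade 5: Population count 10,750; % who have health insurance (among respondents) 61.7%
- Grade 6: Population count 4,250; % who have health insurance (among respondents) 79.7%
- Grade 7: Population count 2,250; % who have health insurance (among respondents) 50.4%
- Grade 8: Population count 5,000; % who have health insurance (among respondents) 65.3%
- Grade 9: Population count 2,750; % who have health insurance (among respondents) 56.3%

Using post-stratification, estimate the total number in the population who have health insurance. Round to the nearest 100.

Estimated count per cell = population count × respondent percentage:
  Grade 5: 10,750 × 61.7% = 6632.75
  Grade 6: 4,250 × 79.7% = 3387.25
  Grade 7: 2,250 × 50.4% = 1134
  Grade 8: 5,000 × 65.3% = 3265
  Grade 9: 2,750 × 56.3% = 1548.25
Estimated total = 15967.2 → 16,000.

16,000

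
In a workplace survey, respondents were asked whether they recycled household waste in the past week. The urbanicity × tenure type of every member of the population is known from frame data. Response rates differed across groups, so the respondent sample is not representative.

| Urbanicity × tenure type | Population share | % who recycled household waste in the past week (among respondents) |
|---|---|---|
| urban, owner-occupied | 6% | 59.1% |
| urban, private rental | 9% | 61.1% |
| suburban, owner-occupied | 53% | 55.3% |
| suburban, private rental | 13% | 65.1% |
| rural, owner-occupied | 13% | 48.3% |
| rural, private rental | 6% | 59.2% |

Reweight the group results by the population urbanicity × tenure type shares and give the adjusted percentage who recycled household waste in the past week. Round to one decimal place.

Weight each group's respondent value by its population share:
  urban, owner-occupied: 0.06 × 59.1 = 3.546
  urban, private rental: 0.09 × 61.1 = 5.499
  suburban, owner-occupied: 0.53 × 55.3 = 29.309
  suburban, private rental: 0.13 × 65.1 = 8.463
  rural, owner-occupied: 0.13 × 48.3 = 6.279
  rural, private rental: 0.06 × 59.2 = 3.552
Post-stratified estimate = 56.648 → 56.6%.

56.6%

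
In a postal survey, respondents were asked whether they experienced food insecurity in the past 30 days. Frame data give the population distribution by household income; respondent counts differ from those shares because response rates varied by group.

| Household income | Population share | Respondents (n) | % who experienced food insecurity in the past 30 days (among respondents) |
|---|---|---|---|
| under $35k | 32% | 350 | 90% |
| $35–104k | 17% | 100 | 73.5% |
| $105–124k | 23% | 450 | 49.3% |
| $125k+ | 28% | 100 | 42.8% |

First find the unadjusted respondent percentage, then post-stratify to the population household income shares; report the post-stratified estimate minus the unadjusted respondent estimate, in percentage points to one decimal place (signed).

-0.7 percentage points

Naive respondent-only estimate (weights = respondent counts):
  (350/1000)×90 + (100/1000)×73.5 + (450/1000)×49.3 + (100/1000)×42.8 = 65.315%
Reweighting by population household income shares:
  0.32×90 + 0.17×73.5 + 0.23×49.3 + 0.28×42.8 = 64.618%
Difference = 64.618 − 65.315 = -0.697 pp.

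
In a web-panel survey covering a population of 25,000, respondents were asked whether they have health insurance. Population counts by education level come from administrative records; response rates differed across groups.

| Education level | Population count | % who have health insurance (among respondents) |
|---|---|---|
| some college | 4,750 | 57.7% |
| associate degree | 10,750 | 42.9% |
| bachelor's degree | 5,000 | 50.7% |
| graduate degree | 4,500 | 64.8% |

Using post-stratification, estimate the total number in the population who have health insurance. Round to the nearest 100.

Apply each group's respondent rate to its population count:
  some college: 4,750 × 57.7% = 2740.75
  associate degree: 10,750 × 42.9% = 4611.75
  bachelor's degree: 5,000 × 50.7% = 2535
  graduate degree: 4,500 × 64.8% = 2916
Estimated total = 12803.5 → 12,800.

12,800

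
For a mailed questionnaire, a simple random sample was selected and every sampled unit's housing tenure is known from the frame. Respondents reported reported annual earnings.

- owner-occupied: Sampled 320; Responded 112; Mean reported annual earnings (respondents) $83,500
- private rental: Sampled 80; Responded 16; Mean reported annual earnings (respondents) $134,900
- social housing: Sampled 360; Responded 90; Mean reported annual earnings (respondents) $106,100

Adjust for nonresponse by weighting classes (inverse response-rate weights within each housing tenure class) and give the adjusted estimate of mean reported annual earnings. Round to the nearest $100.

Response rates by class: owner-occupied 112/320 = 35%, private rental 16/80 = 20%, social housing 90/360 = 25%.
With weight = n_sampled/n_responded per class, the weighted class total is n_sampled:
  owner-occupied: 320 × 83,500 = 26,720,000
  private rental: 80 × 134,900 = 10,792,000
  social housing: 360 × 106,100 = 38,196,000
Adjusted estimate = 75,708,000 / 760 = 99615.8 → $99,600.

$99,600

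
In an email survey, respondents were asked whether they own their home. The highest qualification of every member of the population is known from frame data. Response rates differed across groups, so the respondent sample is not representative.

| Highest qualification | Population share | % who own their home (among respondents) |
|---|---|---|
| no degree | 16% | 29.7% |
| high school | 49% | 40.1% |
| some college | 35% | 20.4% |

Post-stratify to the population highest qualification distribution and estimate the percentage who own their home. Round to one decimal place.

Post-stratification weights by population share, not respondent share:
  no degree: 0.16 × 29.7 = 4.752
  high school: 0.49 × 40.1 = 19.649
  some college: 0.35 × 20.4 = 7.14
Post-stratified estimate = 31.541 → 31.5%.

31.5%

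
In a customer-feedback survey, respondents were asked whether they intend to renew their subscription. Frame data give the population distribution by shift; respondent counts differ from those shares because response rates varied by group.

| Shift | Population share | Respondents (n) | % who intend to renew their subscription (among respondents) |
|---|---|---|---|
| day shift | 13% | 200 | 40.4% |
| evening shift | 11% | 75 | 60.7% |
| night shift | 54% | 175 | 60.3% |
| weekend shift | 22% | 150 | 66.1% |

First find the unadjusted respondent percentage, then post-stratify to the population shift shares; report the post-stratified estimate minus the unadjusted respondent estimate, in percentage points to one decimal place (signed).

Naive respondent-only estimate (weights = respondent counts):
  (200/600)×40.4 + (75/600)×60.7 + (175/600)×60.3 + (150/600)×66.1 = 55.1667%
Post-stratifying to population shares instead:
  0.13×40.4 + 0.11×60.7 + 0.54×60.3 + 0.22×66.1 = 59.033%
Difference = 59.033 − 55.1667 = 3.8663 pp.

+3.9 percentage points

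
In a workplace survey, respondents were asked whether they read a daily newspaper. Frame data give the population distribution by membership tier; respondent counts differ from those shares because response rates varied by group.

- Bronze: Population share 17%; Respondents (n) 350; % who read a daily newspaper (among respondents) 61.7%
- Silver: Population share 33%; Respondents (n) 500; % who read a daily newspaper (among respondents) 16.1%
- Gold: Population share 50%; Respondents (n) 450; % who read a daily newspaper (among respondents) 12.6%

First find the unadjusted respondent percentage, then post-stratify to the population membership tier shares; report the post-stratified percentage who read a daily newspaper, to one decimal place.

Without adjustment, the pooled respondent share is:
  (350/1300)×61.7 + (500/1300)×16.1 + (450/1300)×12.6 = 27.1654%
Post-stratifying to population shares instead:
  0.17×61.7 + 0.33×16.1 + 0.5×12.6 = 22.102%

22.1%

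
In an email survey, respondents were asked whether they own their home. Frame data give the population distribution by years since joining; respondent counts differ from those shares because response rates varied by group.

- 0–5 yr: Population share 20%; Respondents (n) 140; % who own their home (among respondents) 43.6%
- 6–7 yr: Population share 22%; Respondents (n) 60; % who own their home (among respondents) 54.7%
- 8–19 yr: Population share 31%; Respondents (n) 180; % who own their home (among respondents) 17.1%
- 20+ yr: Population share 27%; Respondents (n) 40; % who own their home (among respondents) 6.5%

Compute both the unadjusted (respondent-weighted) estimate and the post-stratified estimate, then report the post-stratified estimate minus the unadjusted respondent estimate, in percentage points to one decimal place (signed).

-2.5 percentage points

Without adjustment, the pooled respondent share is:
  (140/420)×43.6 + (60/420)×54.7 + (180/420)×17.1 + (40/420)×6.5 = 30.2952%
Post-stratified estimate weights by population shares:
  0.2×43.6 + 0.22×54.7 + 0.31×17.1 + 0.27×6.5 = 27.81%
Difference = 27.81 − 30.2952 = -2.4852 pp.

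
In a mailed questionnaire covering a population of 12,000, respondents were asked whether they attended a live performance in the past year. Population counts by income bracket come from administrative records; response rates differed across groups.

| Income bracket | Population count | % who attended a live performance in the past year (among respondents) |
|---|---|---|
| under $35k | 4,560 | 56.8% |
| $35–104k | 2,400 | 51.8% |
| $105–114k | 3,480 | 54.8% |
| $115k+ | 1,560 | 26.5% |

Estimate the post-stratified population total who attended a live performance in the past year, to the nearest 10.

6,150

Apply each group's respondent rate to its population count:
  under $35k: 4,560 × 56.8% = 2590.08
  $35–104k: 2,400 × 51.8% = 1243.2
  $105–114k: 3,480 × 54.8% = 1907.04
  $115k+: 1,560 × 26.5% = 413.4
Estimated total = 6153.72 → 6,150.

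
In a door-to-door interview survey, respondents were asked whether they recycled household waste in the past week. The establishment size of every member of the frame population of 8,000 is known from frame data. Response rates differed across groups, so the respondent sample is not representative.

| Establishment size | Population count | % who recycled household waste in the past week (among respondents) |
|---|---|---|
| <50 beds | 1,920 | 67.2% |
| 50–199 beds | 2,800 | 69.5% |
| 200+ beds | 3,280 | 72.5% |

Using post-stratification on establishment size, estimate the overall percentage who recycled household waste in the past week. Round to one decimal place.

Post-stratification weights by population share, not respondent share:
  <50 beds: (1,920/8,000) × 67.2 = 16.128
  50–199 beds: (2,800/8,000) × 69.5 = 24.325
  200+ beds: (3,280/8,000) × 72.5 = 29.725
Post-stratified estimate = 70.178 → 70.2%.

70.2%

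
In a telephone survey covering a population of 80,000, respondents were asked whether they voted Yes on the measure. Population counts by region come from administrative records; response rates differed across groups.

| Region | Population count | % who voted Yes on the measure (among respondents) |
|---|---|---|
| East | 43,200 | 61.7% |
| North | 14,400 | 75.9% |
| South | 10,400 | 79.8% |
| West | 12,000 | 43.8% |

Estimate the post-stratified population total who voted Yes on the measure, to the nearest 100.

51,100

Apply each group's respondent rate to its population count:
  East: 43,200 × 61.7% = 26654.4
  North: 14,400 × 75.9% = 10929.6
  South: 10,400 × 79.8% = 8299.2
  West: 12,000 × 43.8% = 5256
Estimated total = 51139.2 → 51,100.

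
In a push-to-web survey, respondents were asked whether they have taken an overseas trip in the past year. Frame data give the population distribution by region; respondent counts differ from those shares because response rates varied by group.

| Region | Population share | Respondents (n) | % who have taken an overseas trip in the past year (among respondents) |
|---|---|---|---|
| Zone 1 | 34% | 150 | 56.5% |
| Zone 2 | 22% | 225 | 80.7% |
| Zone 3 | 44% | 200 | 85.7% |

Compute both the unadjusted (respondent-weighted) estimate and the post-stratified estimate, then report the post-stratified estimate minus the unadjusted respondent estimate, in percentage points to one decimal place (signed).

Naive respondent-only estimate (weights = respondent counts):
  (150/575)×56.5 + (225/575)×80.7 + (200/575)×85.7 = 76.1261%
Post-stratified estimate weights by population shares:
  0.34×56.5 + 0.22×80.7 + 0.44×85.7 = 74.672%
Difference = 74.672 − 76.1261 = -1.4541 pp.

-1.5 percentage points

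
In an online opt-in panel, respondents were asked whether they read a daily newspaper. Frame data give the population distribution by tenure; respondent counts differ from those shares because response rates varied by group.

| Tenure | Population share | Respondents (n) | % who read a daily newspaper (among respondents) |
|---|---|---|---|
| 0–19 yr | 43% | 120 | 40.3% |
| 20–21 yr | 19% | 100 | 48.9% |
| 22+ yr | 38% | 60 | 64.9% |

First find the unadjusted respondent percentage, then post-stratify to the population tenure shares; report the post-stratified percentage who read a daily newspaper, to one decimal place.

Without adjustment, the pooled respondent share is:
  (120/280)×40.3 + (100/280)×48.9 + (60/280)×64.9 = 48.6429%
Post-stratifying to population shares instead:
  0.43×40.3 + 0.19×48.9 + 0.38×64.9 = 51.282%

51.3%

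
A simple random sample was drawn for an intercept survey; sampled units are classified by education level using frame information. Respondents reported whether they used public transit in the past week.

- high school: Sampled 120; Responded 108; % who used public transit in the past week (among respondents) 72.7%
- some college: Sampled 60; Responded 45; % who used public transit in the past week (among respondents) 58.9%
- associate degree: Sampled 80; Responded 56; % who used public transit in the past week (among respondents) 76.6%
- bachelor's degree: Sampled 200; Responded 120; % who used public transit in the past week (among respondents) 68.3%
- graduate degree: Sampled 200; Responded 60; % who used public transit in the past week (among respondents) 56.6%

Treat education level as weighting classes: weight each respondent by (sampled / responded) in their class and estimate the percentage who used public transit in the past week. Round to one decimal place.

65.7%

Response rates by class: high school 108/120 = 90%, some college 45/60 = 75%, associate degree 56/80 = 70%, bachelor's degree 120/200 = 60%, graduate degree 60/200 = 30%.
With weight = n_sampled/n_responded per class, the weighted class total is n_sampled:
  high school: 120 × 72.7 = 8724
  some college: 60 × 58.9 = 3534
  associate degree: 80 × 76.6 = 6128
  bachelor's degree: 200 × 68.3 = 13,660
  graduate degree: 200 × 56.6 = 11,320
Adjusted estimate = 43,366 / 660 = 65.7061 → 65.7%.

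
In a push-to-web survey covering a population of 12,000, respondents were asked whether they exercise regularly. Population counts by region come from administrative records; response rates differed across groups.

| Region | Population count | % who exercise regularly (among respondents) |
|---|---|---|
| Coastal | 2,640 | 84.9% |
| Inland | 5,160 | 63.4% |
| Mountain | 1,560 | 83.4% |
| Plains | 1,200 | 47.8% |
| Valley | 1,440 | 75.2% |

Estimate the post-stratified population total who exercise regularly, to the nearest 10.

8,470

Apply each group's respondent rate to its population count:
  Coastal: 2,640 × 84.9% = 2241.36
  Inland: 5,160 × 63.4% = 3271.44
  Mountain: 1,560 × 83.4% = 1301.04
  Plains: 1,200 × 47.8% = 573.6
  Valley: 1,440 × 75.2% = 1082.88
Estimated total = 8470.32 → 8,470.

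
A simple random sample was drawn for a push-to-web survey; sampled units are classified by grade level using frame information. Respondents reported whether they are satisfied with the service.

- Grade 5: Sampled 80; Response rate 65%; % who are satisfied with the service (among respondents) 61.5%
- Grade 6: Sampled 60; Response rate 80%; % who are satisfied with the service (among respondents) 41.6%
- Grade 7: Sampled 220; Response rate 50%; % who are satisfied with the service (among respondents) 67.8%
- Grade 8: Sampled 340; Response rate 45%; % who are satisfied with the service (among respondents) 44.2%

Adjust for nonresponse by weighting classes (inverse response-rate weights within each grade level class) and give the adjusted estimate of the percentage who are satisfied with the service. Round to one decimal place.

Inverse-response-rate weighting restores each class to its sampled count, so class totals weight by n_sampled:
  Grade 5: 80 × 61.5 = 4920
  Grade 6: 60 × 41.6 = 2496
  Grade 7: 220 × 67.8 = 14,916
  Grade 8: 340 × 44.2 = 15028
Adjusted estimate = 37,360 / 700 = 53.3714 → 53.4%.

53.4%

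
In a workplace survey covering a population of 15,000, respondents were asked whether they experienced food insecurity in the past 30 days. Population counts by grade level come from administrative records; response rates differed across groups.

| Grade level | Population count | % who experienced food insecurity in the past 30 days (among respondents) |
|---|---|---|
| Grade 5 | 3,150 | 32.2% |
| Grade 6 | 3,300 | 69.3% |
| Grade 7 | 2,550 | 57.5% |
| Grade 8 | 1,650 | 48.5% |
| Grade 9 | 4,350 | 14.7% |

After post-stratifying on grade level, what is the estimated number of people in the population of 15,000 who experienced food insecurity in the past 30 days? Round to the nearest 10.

Estimated count per cell = population count × respondent percentage:
  Grade 5: 3,150 × 32.2% = 1014.3
  Grade 6: 3,300 × 69.3% = 2286.9
  Grade 7: 2,550 × 57.5% = 1466.25
  Grade 8: 1,650 × 48.5% = 800.25
  Grade 9: 4,350 × 14.7% = 639.45
Estimated total = 6207.15 → 6,210.

6,210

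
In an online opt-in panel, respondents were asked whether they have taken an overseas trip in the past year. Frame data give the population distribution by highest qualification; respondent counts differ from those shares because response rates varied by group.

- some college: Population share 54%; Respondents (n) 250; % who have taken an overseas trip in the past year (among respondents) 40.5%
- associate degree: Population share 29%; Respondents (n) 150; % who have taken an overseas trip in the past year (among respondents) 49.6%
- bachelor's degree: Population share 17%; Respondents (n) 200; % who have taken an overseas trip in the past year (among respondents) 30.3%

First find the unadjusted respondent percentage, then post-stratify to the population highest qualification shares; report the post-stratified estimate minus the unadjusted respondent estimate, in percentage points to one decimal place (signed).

+2.0 percentage points

Unadjusted (pooled respondent) estimate weights by respondent counts:
  (250/600)×40.5 + (150/600)×49.6 + (200/600)×30.3 = 39.375%
Reweighting by population highest qualification shares:
  0.54×40.5 + 0.29×49.6 + 0.17×30.3 = 41.405%
Difference = 41.405 − 39.375 = 2.03 pp.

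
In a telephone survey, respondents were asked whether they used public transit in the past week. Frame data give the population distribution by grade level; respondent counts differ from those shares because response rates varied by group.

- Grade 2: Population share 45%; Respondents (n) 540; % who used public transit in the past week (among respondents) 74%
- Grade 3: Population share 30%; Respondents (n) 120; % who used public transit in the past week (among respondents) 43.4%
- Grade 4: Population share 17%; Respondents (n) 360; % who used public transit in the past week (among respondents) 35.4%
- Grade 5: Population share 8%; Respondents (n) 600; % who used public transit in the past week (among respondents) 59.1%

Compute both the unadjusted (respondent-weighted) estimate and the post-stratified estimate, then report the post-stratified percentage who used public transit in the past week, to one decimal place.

Naive respondent-only estimate (weights = respondent counts):
  (540/1620)×74 + (120/1620)×43.4 + (360/1620)×35.4 + (600/1620)×59.1 = 57.637%
Post-stratified estimate weights by population shares:
  0.45×74 + 0.3×43.4 + 0.17×35.4 + 0.08×59.1 = 57.066%

57.1%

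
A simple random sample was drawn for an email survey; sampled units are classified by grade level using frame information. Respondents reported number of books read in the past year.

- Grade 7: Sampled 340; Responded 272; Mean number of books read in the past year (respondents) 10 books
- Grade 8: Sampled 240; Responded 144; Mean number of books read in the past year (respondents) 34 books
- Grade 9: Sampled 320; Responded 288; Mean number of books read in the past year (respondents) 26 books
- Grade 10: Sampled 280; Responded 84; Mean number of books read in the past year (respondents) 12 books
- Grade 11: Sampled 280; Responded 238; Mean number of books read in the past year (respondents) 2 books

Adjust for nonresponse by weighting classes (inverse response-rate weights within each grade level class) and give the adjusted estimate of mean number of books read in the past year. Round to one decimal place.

16.3

Response rates by class: Grade 7 272/340 = 80%, Grade 8 144/240 = 60%, Grade 9 288/320 = 90%, Grade 10 84/280 = 30%, Grade 11 238/280 = 85%.
With weight = n_sampled/n_responded per class, the weighted class total is n_sampled:
  Grade 7: 340 × 10 = 3400
  Grade 8: 240 × 34 = 8160
  Grade 9: 320 × 26 = 8320
  Grade 10: 280 × 12 = 3360
  Grade 11: 280 × 2 = 560
Adjusted estimate = 23,800 / 1,460 = 16.3014 → 16.3.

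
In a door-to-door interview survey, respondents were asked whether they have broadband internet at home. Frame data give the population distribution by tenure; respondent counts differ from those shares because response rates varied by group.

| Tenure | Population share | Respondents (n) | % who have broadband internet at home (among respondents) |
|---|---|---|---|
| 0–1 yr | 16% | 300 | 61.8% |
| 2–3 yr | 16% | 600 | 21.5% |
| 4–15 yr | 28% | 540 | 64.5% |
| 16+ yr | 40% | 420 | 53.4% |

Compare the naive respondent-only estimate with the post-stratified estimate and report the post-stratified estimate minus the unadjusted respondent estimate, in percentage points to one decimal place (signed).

+5.1 percentage points

Without adjustment, the pooled respondent share is:
  (300/1860)×61.8 + (600/1860)×21.5 + (540/1860)×64.5 + (420/1860)×53.4 = 47.6871%
Reweighting by population tenure shares:
  0.16×61.8 + 0.16×21.5 + 0.28×64.5 + 0.4×53.4 = 52.748%
Difference = 52.748 − 47.6871 = 5.0609 pp.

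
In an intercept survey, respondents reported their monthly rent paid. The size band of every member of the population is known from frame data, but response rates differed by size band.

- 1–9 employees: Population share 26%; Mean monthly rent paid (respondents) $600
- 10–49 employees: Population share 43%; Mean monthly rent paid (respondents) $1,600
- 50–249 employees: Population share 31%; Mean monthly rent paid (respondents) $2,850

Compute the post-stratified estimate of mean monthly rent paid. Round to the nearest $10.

$1,730

Each cell contributes population-share × respondent value:
  1–9 employees: 0.26 × 600 = 156
  10–49 employees: 0.43 × 1600 = 688
  50–249 employees: 0.31 × 2850 = 883.5
Post-stratified estimate = 1727.5 → $1,730.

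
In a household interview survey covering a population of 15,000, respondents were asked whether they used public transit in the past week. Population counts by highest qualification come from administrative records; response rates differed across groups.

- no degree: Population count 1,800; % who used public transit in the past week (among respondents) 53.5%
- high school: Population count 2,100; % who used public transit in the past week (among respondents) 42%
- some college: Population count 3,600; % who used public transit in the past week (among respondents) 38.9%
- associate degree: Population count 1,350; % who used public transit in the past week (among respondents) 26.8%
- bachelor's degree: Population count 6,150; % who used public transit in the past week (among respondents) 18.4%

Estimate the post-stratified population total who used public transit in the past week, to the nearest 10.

Each cell contributes its population count × the respondent rate:
  no degree: 1,800 × 53.5% = 963
  high school: 2,100 × 42% = 882
  some college: 3,600 × 38.9% = 1400.4
  associate degree: 1,350 × 26.8% = 361.8
  bachelor's degree: 6,150 × 18.4% = 1131.6
Estimated total = 4738.8 → 4,740.

4,740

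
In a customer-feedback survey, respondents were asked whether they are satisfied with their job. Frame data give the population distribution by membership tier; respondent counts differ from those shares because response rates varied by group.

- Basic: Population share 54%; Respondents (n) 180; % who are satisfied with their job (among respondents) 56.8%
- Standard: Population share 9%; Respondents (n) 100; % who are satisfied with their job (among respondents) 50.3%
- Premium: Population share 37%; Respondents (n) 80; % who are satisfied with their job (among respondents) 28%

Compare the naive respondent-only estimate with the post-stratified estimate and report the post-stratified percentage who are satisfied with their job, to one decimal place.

45.6%

Naive respondent-only estimate (weights = respondent counts):
  (180/360)×56.8 + (100/360)×50.3 + (80/360)×28 = 48.5944%
Post-stratifying to population shares instead:
  0.54×56.8 + 0.09×50.3 + 0.37×28 = 45.559%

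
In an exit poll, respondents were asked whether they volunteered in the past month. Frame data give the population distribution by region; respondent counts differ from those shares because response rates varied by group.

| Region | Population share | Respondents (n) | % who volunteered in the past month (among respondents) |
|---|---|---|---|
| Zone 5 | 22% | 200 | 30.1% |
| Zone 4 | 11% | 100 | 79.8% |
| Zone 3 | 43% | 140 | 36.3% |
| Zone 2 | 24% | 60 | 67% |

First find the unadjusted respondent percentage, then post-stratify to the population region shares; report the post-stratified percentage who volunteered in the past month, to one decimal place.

Without adjustment, the pooled respondent share is:
  (200/500)×30.1 + (100/500)×79.8 + (140/500)×36.3 + (60/500)×67 = 46.204%
Post-stratified estimate weights by population shares:
  0.22×30.1 + 0.11×79.8 + 0.43×36.3 + 0.24×67 = 47.089%

47.1%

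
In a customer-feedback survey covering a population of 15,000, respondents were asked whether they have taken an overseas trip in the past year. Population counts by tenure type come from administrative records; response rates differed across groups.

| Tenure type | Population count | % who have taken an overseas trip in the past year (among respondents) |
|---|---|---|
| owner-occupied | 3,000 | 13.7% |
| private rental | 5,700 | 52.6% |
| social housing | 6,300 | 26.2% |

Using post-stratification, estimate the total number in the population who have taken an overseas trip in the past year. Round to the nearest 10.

5,060

Each cell contributes its population count × the respondent rate:
  owner-occupied: 3,000 × 13.7% = 411
  private rental: 5,700 × 52.6% = 2998.2
  social housing: 6,300 × 26.2% = 1650.6
Estimated total = 5059.8 → 5,060.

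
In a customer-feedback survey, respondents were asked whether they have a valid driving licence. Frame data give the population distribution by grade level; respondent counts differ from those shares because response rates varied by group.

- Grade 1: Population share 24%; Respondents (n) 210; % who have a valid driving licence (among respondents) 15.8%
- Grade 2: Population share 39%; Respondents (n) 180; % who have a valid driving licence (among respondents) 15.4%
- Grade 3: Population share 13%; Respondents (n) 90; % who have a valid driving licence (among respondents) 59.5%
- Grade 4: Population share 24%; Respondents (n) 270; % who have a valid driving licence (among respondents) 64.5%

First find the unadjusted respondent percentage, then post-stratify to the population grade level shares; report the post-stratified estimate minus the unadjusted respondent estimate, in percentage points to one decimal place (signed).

-5.5 percentage points

Without adjustment, the pooled respondent share is:
  (210/750)×15.8 + (180/750)×15.4 + (90/750)×59.5 + (270/750)×64.5 = 38.48%
Post-stratifying to population shares instead:
  0.24×15.8 + 0.39×15.4 + 0.13×59.5 + 0.24×64.5 = 33.013%
Difference = 33.013 − 38.48 = -5.467 pp.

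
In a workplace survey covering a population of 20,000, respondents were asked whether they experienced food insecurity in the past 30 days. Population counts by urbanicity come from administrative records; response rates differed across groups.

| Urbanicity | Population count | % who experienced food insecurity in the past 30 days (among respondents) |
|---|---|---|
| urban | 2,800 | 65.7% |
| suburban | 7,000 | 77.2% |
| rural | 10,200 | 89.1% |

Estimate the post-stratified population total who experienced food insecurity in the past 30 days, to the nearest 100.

Estimated count per cell = population count × respondent percentage:
  urban: 2,800 × 65.7% = 1839.6
  suburban: 7,000 × 77.2% = 5404
  rural: 10,200 × 89.1% = 9088.2
Estimated total = 16331.8 → 16,300.

16,300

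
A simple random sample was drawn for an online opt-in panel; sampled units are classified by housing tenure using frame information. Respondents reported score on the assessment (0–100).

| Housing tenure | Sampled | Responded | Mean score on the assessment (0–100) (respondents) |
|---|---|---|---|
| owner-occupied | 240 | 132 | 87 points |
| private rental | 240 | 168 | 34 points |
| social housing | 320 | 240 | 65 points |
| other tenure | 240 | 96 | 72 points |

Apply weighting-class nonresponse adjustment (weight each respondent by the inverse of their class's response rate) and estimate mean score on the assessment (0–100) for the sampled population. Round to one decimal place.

Class response rates: owner-occupied 132/240 = 55%, private rental 168/240 = 70%, social housing 240/320 = 75%, other tenure 96/240 = 40%.
With weight = n_sampled/n_responded per class, the weighted class total is n_sampled:
  owner-occupied: 240 × 87 = 20,880
  private rental: 240 × 34 = 8160
  social housing: 320 × 65 = 20,800
  other tenure: 240 × 72 = 17,280
Adjusted estimate = 67,120 / 1,040 = 64.5385 → 64.5.

64.5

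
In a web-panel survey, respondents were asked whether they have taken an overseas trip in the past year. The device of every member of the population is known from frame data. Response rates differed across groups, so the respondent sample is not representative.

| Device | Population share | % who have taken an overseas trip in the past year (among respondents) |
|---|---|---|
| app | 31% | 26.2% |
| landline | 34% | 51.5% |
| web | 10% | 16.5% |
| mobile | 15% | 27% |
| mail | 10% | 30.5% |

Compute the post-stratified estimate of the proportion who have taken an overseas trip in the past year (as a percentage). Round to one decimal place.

34.4%

Each cell contributes population-share × respondent value:
  app: 0.31 × 26.2 = 8.122
  landline: 0.34 × 51.5 = 17.51
  web: 0.1 × 16.5 = 1.65
  mobile: 0.15 × 27 = 4.05
  mail: 0.1 × 30.5 = 3.05
Post-stratified estimate = 34.382 → 34.4%.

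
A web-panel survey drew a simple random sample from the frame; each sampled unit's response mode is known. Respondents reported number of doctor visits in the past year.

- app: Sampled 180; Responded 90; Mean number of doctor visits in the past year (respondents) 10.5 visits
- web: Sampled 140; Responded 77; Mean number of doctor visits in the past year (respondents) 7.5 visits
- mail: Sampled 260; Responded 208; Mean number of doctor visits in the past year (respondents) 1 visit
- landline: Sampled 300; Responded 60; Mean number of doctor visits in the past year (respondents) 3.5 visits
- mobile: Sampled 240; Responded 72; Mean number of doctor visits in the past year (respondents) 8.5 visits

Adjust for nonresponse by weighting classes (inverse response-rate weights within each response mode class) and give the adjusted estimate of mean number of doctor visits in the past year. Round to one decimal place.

5.6

Response rates by class: app 90/180 = 50%, web 77/140 = 55%, mail 208/260 = 80%, landline 60/300 = 20%, mobile 72/240 = 30%.
Weighting each respondent by the inverse class response rate inflates each class back to its sampled size, so the class weight is n_sampled:
  app: 180 × 10.5 = 1890
  web: 140 × 7.5 = 1050
  mail: 260 × 1 = 260
  landline: 300 × 3.5 = 1050
  mobile: 240 × 8.5 = 2040
Adjusted estimate = 6290 / 1,120 = 5.61607 → 5.6.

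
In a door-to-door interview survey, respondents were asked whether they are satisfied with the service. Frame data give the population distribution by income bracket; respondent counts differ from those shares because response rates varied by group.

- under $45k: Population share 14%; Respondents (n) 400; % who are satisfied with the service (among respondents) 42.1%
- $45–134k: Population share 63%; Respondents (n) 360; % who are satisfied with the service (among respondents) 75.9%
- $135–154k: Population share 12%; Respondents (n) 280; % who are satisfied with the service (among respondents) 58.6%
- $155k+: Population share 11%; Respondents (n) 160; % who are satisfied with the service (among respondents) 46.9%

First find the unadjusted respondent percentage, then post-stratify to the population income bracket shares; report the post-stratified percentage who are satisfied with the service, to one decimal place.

Unadjusted (pooled respondent) estimate weights by respondent counts:
  (400/1200)×42.1 + (360/1200)×75.9 + (280/1200)×58.6 + (160/1200)×46.9 = 56.73%
Reweighting by population income bracket shares:
  0.14×42.1 + 0.63×75.9 + 0.12×58.6 + 0.11×46.9 = 65.902%

65.9%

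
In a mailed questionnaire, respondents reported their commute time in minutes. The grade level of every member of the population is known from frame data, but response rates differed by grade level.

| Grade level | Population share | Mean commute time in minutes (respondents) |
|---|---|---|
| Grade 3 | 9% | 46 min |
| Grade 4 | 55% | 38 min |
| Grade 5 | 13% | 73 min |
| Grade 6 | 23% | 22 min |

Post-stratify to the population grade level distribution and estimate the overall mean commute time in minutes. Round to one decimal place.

39.6

Weight each group's respondent value by its population share:
  Grade 3: 0.09 × 46 = 4.14
  Grade 4: 0.55 × 38 = 20.9
  Grade 5: 0.13 × 73 = 9.49
  Grade 6: 0.23 × 22 = 5.06
Post-stratified estimate = 39.59 → 39.6.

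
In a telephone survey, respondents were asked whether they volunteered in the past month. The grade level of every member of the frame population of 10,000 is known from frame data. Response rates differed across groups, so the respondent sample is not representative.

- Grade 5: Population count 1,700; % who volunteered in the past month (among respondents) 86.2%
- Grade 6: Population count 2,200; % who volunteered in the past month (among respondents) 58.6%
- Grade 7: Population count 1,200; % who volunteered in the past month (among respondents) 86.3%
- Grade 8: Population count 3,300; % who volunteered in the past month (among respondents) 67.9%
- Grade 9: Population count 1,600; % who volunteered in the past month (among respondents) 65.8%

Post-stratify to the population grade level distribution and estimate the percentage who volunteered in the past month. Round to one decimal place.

70.8%

Post-stratification weights by population share, not respondent share:
  Grade 5: (1,700/10,000) × 86.2 = 14.654
  Grade 6: (2,200/10,000) × 58.6 = 12.892
  Grade 7: (1,200/10,000) × 86.3 = 10.356
  Grade 8: (3,300/10,000) × 67.9 = 22.407
  Grade 9: (1,600/10,000) × 65.8 = 10.528
Post-stratified estimate = 70.837 → 70.8%.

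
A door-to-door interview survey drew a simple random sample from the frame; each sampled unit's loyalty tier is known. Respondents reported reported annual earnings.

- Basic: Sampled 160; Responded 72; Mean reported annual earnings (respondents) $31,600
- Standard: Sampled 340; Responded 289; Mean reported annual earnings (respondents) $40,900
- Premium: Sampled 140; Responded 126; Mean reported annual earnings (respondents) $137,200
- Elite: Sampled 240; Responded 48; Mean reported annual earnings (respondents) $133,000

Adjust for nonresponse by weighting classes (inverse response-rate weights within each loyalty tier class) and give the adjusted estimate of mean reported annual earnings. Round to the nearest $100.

$79,600

Response rates by class: Basic 72/160 = 45%, Standard 289/340 = 85%, Premium 126/140 = 90%, Elite 48/240 = 20%.
Weighting each respondent by the inverse class response rate inflates each class back to its sampled size, so the class weight is n_sampled:
  Basic: 160 × 31,600 = 5,056,000
  Standard: 340 × 40,900 = 13,906,000
  Premium: 140 × 137,200 = 19,208,000
  Elite: 240 × 133,000 = 31,920,000
Adjusted estimate = 70,090,000 / 880 = 79647.7 → $79,600.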